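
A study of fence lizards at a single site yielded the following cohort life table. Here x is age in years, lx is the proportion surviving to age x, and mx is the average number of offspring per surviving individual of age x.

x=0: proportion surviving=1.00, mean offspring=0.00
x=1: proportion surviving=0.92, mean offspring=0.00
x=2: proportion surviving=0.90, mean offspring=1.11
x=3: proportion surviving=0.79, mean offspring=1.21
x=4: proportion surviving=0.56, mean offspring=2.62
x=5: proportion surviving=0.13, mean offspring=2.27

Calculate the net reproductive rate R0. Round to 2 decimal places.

lx·mx by age: 0, 0, 0.999, 0.9559, 1.4672, 0.2951
R0 = Σ lx·mx = 3.7172 → 3.72

3.72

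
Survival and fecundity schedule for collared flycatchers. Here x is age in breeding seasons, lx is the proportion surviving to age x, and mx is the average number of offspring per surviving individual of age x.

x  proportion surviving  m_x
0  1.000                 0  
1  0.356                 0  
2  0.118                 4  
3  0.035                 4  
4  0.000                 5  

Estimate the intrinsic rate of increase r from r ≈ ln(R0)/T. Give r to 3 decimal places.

-0.220

R0 = Σ lx·mx = 0 + 0 + 0.472 + 0.14 + 0 = 0.612
Σ x·lx·mx = 1.364; T = 1.364/0.612 = 2.22876…
r ≈ ln(R0)/T = ln(0.612)/2.22876… = -0.22031… → -0.220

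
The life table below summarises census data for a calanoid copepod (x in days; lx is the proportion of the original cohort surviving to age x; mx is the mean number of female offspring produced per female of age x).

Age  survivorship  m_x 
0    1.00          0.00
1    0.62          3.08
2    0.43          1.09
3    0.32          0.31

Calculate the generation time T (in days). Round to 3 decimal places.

lx·mx: 0, 1.9096, 0.4687, 0.0992 → R0 = 2.4775
x·lx·mx: 0, 1.9096, 0.9374, 0.2976 → Σ = 3.1446
T = 3.1446 / 2.4775 = 1.269263… → 1.269

1.269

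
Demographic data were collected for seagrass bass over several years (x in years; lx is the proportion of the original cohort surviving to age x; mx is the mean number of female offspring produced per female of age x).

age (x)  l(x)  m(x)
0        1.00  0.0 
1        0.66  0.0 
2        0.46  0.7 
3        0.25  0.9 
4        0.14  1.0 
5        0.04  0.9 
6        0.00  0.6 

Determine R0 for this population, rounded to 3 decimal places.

0.723

lx·mx by age: 0, 0, 0.322, 0.225, 0.14, 0.036, 0
R0 = Σ lx·mx = 0.723 → 0.723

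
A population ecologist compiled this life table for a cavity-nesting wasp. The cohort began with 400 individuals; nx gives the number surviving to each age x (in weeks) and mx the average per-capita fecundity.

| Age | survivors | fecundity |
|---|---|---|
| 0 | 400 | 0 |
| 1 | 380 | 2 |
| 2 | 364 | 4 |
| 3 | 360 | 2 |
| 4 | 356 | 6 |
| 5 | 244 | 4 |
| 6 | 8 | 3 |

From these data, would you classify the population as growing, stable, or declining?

lx = nx/n0 = nx/400: 1, 0.95, 0.91, 0.9, 0.89, 0.61, 0.02
R0 = Σ lx·mx = 0 + 1.9 + 3.64 + 1.8 + 5.34 + 2.44 + 0.06 = 15.18
R0 > 1, so the population is growing.

growing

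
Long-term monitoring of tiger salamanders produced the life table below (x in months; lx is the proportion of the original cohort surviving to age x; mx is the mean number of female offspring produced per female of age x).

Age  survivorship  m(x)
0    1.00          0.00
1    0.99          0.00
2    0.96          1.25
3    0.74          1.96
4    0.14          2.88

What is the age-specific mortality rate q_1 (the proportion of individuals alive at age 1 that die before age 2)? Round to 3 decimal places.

0.030

q_1 = (l_1 − l_2) / l_1 = (0.99 − 0.96) / 0.99
     = 0.03 / 0.99 = 0.030303… → 0.030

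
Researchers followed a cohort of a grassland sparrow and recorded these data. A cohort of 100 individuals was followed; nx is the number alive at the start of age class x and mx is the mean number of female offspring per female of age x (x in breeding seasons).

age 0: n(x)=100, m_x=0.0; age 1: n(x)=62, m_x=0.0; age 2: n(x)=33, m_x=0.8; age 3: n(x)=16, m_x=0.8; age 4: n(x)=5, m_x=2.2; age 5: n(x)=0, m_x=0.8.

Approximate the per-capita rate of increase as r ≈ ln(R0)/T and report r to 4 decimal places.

lx = nx/n0 = nx/100: 1, 0.62, 0.33, 0.16, 0.05, 0
R0 = Σ lx·mx = 0 + 0 + 0.264 + 0.128 + 0.11 + 0 = 0.502
Σ x·lx·mx = 1.352; T = 1.352/0.502 = 2.69323…
r ≈ ln(R0)/T = ln(0.502)/2.69323… = -0.255885… → -0.2559

-0.2559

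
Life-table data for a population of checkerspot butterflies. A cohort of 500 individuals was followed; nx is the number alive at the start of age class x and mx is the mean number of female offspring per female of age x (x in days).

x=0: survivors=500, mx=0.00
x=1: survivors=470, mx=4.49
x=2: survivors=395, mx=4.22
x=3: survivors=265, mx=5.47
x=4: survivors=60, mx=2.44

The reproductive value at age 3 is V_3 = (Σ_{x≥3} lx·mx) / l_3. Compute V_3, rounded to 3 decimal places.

lx = nx/n0 = nx/500: 1, 0.94, 0.79, 0.53, 0.12
lx·mx for x ≥ 3: 2.8991, 0.2928 → sum = 3.1919
V_3 = 3.1919 / l_3 = 3.1919 / 0.53 = 6.022453… → 6.022

6.022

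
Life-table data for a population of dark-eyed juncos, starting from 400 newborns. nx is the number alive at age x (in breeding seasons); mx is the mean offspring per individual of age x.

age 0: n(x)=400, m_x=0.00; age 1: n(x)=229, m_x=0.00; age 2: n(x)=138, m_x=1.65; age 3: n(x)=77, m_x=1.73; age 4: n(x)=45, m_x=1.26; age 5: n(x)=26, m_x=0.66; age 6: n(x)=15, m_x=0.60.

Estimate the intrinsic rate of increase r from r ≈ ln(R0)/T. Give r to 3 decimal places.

lx = nx/n0 = nx/400: 1, 0.5725, 0.345, 0.1925, 0.1125, 0.065, 0.0375
R0 = Σ lx·mx = 0 + 0 + 0.56925 + 0.33303… + 0.14175… + 0.0429 + 0.0225… = 1.109425
Σ x·lx·mx = 3.054075; T = 3.054075/1.109425 = 2.75284…
r ≈ ln(R0)/T = ln(1.109425)/2.75284… = 0.03772… → 0.038

0.038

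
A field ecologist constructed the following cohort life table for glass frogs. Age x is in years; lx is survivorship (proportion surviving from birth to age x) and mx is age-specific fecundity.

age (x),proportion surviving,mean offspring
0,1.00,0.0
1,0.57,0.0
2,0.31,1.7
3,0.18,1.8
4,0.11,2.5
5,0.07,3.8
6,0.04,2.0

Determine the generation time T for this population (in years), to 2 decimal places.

3.35

lx·mx: 0, 0, 0.527, 0.324, 0.275, 0.266, 0.08 → R0 = 1.472
x·lx·mx: 0, 0, 1.054, 0.972, 1.1, 1.33, 0.48 → Σ = 4.936
T = 4.936 / 1.472 = 3.353261… → 3.35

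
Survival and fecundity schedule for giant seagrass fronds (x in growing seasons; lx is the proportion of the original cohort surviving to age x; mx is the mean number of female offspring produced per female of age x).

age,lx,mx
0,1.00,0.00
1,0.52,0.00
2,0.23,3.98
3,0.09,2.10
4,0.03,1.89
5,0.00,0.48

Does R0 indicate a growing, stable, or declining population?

R0 = Σ lx·mx = 0 + 0 + 0.9154 + 0.189 + 0.0567 + 0 = 1.1611
R0 > 1, so the population is growing.

growing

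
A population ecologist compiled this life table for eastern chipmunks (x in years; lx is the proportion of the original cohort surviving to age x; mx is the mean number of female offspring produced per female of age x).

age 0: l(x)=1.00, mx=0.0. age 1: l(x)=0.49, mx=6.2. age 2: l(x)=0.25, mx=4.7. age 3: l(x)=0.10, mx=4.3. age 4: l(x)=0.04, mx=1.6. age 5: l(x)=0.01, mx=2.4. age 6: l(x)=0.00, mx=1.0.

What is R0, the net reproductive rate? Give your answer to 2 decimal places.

4.73

lx·mx by age: 0, 3.038, 1.175, 0.43, 0.064, 0.024, 0
R0 = Σ lx·mx = 4.731 → 4.73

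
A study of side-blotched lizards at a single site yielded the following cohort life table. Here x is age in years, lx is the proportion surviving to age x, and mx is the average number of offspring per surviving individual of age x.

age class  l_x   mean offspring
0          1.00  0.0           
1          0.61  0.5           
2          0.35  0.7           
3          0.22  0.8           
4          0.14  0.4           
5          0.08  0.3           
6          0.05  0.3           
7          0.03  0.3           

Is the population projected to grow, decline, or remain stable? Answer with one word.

declining

R0 = Σ lx·mx = 0 + 0.305 + 0.245 + 0.176 + 0.056 + 0.024 + 0.015 + 0.009 = 0.83
R0 < 1, so the population is declining.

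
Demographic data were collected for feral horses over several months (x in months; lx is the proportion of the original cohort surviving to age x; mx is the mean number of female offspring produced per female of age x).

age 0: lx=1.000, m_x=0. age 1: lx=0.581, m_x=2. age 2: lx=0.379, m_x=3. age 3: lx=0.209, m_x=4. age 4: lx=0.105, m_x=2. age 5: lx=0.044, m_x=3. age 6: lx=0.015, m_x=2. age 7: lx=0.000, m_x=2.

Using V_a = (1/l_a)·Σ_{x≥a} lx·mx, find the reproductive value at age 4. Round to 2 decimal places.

lx·mx for x ≥ 4: 0.21, 0.132, 0.03, 0 → sum = 0.372
V_4 = 0.372 / l_4 = 0.372 / 0.105 = 3.542857… → 3.54

3.54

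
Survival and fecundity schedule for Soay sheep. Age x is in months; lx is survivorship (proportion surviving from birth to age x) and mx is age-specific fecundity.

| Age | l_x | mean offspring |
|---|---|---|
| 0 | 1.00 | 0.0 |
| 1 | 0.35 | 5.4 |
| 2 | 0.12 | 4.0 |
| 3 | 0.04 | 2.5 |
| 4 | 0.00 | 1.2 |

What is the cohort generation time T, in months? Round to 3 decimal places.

1.275

lx·mx: 0, 1.89, 0.48, 0.1, 0 → R0 = 2.47
x·lx·mx: 0, 1.89, 0.96, 0.3, 0 → Σ = 3.15
T = 3.15 / 2.47 = 1.275304… → 1.275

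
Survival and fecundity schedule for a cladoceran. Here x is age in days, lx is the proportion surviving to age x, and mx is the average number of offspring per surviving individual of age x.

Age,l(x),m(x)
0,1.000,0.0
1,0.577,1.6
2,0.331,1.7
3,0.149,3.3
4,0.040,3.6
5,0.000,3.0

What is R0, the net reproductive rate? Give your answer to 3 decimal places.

2.122

lx·mx by age: 0, 0.9232, 0.5627, 0.4917, 0.144, 0
R0 = Σ lx·mx = 2.1216 → 2.122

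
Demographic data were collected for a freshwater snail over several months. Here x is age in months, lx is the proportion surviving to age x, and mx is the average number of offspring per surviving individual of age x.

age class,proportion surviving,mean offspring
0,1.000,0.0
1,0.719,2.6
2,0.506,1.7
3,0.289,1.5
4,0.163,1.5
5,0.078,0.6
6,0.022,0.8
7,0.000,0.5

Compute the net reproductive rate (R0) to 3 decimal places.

3.472

lx·mx by age: 0, 1.8694, 0.8602, 0.4335, 0.2445, 0.0468, 0.0176, 0
R0 = Σ lx·mx = 3.472 → 3.472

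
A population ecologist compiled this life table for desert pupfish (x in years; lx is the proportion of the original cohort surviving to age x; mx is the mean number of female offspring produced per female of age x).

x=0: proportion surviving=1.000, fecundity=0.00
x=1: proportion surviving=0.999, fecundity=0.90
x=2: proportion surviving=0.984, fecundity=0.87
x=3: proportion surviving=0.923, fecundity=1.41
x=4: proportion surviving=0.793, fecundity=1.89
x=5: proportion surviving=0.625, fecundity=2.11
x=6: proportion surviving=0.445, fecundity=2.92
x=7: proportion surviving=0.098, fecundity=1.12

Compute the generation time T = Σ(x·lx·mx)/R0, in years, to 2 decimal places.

3.80

lx·mx: 0, 0.8991, 0.85608, 1.30143, 1.49877, 1.31875, 1.2994, 0.10976 → R0 = 7.28329
x·lx·mx: 0, 0.8991, 1.71216, 3.90429, 5.99508, 6.59375, 7.7964, 0.76832 → Σ = 27.6691
T = 27.6691 / 7.28329 = 3.798984… → 3.80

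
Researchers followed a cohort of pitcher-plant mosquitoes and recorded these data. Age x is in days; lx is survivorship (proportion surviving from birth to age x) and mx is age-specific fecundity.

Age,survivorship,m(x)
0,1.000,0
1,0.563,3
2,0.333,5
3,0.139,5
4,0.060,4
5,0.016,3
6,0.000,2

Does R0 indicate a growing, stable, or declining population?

growing

R0 = Σ lx·mx = 0 + 1.689 + 1.665 + 0.695 + 0.24 + 0.048 + 0 = 4.337
R0 > 1, so the population is growing.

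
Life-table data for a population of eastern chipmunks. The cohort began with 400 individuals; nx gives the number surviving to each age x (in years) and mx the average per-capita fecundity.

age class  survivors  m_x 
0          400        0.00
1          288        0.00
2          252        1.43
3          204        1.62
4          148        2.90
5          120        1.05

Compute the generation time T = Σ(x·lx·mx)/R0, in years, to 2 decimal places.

lx = nx/n0 = nx/400: 1, 0.72, 0.63, 0.51, 0.37, 0.3
lx·mx: 0, 0, 0.9009, 0.8262, 1.073, 0.315 → R0 = 3.1151
x·lx·mx: 0, 0, 1.8018, 2.4786, 4.292, 1.575 → Σ = 10.1474
T = 10.1474 / 3.1151 = 3.257488… → 3.26

3.26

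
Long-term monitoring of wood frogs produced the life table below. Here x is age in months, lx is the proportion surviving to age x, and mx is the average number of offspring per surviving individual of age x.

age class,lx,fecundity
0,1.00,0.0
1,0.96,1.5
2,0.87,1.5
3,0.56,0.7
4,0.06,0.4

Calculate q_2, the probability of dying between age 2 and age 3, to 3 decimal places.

0.356

q_2 = (l_2 − l_3) / l_2 = (0.87 − 0.56) / 0.87
     = 0.31 / 0.87 = 0.356322… → 0.356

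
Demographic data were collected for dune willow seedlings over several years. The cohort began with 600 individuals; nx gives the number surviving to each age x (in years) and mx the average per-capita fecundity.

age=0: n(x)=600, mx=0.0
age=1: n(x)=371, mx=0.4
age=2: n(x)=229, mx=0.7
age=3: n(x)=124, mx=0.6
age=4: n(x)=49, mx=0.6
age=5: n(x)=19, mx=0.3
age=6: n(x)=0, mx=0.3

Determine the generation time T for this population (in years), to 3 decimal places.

2.005

lx = nx/n0 = nx/600: 1, 0.61833…, 0.38167…, 0.20667…, 0.08167…, 0.03167…, 0
lx·mx: 0, 0.247333…, 0.267167…, 0.124…, 0.049…, 0.0095…, 0 → R0 = 0.697…
x·lx·mx: 0, 0.247333…, 0.534333…, 0.372…, 0.196…, 0.0475…, 0 → Σ = 1.397167…
T = 1.397167… / 0.697… = 2.004543… → 2.005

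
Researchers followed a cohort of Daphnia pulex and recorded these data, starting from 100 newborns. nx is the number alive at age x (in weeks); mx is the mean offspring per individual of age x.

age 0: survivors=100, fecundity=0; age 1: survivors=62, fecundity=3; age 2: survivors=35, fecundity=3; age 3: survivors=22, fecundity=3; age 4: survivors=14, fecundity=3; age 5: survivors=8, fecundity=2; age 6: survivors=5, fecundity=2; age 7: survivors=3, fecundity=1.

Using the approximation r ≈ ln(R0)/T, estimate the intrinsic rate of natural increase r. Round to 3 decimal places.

0.674

lx = nx/n0 = nx/100: 1, 0.62, 0.35, 0.22, 0.14, 0.08, 0.05, 0.03
R0 = Σ lx·mx = 0 + 1.86 + 1.05 + 0.66 + 0.42 + 0.16 + 0.1 + 0.03 = 4.28
Σ x·lx·mx = 9.23; T = 9.23/4.28 = 2.15654…
r ≈ ln(R0)/T = ln(4.28)/2.15654… = 0.67421… → 0.674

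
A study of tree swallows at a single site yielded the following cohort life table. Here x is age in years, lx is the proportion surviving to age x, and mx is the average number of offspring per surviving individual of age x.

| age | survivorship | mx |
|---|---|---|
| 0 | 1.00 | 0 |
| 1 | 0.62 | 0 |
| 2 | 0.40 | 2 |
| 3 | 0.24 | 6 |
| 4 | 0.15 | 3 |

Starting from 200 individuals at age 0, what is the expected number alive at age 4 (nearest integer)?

30

Expected survivors = N0 · l_4 = 200 × 0.15 = 30 → 30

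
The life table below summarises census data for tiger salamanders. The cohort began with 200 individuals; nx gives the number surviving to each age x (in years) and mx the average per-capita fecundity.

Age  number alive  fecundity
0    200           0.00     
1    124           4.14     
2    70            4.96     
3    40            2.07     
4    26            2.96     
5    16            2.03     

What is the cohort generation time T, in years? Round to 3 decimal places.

1.830

lx = nx/n0 = nx/200: 1, 0.62, 0.35, 0.2, 0.13, 0.08
lx·mx: 0, 2.5668, 1.736, 0.414, 0.3848, 0.1624 → R0 = 5.264
x·lx·mx: 0, 2.5668, 3.472, 1.242, 1.5392, 0.812 → Σ = 9.632
T = 9.632 / 5.264 = 1.829787… → 1.830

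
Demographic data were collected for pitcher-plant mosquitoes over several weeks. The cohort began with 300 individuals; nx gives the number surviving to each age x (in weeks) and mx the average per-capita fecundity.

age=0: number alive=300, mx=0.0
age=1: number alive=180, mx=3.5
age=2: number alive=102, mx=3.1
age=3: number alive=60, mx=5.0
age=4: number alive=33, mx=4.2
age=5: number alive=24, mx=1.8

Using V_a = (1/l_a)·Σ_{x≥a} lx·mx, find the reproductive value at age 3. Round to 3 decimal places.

8.030

lx = nx/n0 = nx/300: 1, 0.6, 0.34, 0.2, 0.11, 0.08
lx·mx for x ≥ 3: 1, 0.462, 0.144 → sum = 1.606
V_3 = 1.606 / l_3 = 1.606 / 0.2 = 8.03 → 8.030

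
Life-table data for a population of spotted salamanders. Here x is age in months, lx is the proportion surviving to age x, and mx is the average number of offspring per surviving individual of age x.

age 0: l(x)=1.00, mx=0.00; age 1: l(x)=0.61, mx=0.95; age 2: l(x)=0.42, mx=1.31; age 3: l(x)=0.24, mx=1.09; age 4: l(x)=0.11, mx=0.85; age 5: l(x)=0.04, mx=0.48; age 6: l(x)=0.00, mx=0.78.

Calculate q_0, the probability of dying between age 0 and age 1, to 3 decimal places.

0.390

q_0 = (l_0 − l_1) / l_0 = (1 − 0.61) / 1
     = 0.39 / 1 = 0.39 → 0.390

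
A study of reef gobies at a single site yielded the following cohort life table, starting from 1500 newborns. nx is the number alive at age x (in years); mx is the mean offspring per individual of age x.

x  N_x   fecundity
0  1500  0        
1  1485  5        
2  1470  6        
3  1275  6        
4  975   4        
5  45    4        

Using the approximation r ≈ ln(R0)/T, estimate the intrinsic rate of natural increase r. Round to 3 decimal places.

1.269

lx = nx/n0 = nx/1500: 1, 0.99, 0.98, 0.85, 0.65, 0.03
R0 = Σ lx·mx = 0 + 4.95 + 5.88 + 5.1 + 2.6 + 0.12 = 18.65
Σ x·lx·mx = 43.01; T = 43.01/18.65 = 2.30617…
r ≈ ln(R0)/T = ln(18.65)/2.30617… = 1.26871… → 1.269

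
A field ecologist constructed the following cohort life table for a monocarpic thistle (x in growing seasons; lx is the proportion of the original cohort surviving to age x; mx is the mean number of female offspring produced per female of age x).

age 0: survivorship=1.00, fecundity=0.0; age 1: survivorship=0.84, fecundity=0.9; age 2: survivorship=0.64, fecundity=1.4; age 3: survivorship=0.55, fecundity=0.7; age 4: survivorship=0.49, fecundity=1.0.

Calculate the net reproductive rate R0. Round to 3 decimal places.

lx·mx by age: 0, 0.756, 0.896, 0.385, 0.49
R0 = Σ lx·mx = 2.527 → 2.527

2.527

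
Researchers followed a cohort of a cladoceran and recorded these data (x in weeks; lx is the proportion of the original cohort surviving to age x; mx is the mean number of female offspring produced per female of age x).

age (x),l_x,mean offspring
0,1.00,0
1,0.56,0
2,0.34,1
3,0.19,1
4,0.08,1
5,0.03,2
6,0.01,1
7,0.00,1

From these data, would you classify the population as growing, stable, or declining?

declining

R0 = Σ lx·mx = 0 + 0 + 0.34 + 0.19 + 0.08 + 0.06 + 0.01 + 0 = 0.68
R0 < 1, so the population is declining.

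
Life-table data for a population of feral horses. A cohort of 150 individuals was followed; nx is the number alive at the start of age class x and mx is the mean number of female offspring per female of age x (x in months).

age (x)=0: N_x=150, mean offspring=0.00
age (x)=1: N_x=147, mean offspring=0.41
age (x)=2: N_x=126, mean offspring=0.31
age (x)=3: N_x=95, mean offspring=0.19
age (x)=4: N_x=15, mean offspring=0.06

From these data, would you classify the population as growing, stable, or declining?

lx = nx/n0 = nx/150: 1, 0.98, 0.84, 0.63333…, 0.1
R0 = Σ lx·mx = 0 + 0.4018 + 0.2604 + 0.120333… + 0.006 = 0.788533…
R0 < 1, so the population is declining.

declining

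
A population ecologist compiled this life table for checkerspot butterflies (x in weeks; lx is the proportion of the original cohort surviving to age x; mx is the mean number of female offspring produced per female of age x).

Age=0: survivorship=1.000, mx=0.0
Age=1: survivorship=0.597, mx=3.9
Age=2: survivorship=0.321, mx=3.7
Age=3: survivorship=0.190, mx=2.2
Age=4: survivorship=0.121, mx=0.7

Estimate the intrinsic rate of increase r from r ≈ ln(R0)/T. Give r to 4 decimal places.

R0 = Σ lx·mx = 0 + 2.3283 + 1.1877 + 0.418 + 0.0847 = 4.0187
Σ x·lx·mx = 6.2965; T = 6.2965/4.0187 = 1.5668…
r ≈ ln(R0)/T = ln(4.0187)/1.5668… = 0.88777… → 0.8878

0.8878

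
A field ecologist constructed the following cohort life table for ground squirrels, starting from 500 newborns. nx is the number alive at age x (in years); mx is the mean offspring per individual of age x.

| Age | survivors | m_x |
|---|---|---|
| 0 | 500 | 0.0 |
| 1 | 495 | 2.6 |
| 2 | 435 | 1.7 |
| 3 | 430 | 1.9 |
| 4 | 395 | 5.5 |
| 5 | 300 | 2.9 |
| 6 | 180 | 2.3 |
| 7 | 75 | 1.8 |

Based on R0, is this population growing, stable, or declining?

lx = nx/n0 = nx/500: 1, 0.99, 0.87, 0.86, 0.79, 0.6, 0.36, 0.15
R0 = Σ lx·mx = 0 + 2.574 + 1.479 + 1.634 + 4.345 + 1.74 + 0.828 + 0.27 = 12.87
R0 > 1, so the population is growing.

growing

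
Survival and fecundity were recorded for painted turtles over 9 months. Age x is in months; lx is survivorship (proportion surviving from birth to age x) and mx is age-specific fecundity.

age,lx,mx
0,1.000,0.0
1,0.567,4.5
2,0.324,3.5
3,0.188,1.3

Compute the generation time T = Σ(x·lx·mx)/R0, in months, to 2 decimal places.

lx·mx: 0, 2.5515, 1.134, 0.2444 → R0 = 3.9299
x·lx·mx: 0, 2.5515, 2.268, 0.7332 → Σ = 5.5527
T = 5.5527 / 3.9299 = 1.412937… → 1.41

1.41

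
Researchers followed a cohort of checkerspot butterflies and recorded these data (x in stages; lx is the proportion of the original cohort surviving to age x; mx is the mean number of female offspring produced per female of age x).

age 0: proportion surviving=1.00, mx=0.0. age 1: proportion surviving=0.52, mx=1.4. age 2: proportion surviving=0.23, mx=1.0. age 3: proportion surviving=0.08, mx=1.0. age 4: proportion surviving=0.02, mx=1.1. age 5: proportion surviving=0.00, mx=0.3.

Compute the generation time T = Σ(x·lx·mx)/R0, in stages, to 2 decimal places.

lx·mx: 0, 0.728, 0.23, 0.08, 0.022, 0 → R0 = 1.06
x·lx·mx: 0, 0.728, 0.46, 0.24, 0.088, 0 → Σ = 1.516
T = 1.516 / 1.06 = 1.430189… → 1.43

1.43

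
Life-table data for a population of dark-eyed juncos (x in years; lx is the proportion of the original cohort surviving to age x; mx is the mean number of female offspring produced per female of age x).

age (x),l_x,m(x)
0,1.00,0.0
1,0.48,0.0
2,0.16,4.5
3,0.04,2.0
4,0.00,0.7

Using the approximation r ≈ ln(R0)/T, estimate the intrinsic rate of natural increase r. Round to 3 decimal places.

-0.106

R0 = Σ lx·mx = 0 + 0 + 0.72 + 0.08 + 0 = 0.8
Σ x·lx·mx = 1.68; T = 1.68/0.8 = 2.1
r ≈ ln(R0)/T = ln(0.8)/2.1 = -0.10626… → -0.106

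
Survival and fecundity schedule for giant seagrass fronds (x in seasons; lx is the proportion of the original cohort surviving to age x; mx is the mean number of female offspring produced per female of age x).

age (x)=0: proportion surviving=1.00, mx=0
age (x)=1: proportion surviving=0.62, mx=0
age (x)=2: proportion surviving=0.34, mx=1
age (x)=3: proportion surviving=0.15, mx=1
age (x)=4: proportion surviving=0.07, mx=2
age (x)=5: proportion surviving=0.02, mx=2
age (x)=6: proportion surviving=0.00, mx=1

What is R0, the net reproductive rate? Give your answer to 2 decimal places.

lx·mx by age: 0, 0, 0.34, 0.15, 0.14, 0.04, 0
R0 = Σ lx·mx = 0.67 → 0.67

0.67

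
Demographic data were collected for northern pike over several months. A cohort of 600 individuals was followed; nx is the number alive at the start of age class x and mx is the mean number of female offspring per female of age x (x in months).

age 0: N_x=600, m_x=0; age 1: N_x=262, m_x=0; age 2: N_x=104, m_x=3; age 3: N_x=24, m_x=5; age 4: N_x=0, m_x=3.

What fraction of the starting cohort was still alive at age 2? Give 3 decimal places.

0.173

l_2 = n_2/n_0 = 104/600 = 0.173333… → 0.173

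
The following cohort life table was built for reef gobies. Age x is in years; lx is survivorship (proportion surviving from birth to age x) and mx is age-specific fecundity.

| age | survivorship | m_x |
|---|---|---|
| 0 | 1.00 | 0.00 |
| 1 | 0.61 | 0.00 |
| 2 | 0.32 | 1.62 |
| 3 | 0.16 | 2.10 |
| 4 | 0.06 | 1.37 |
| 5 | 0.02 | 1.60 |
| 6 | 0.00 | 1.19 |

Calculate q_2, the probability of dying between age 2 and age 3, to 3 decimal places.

0.500

q_2 = (l_2 − l_3) / l_2 = (0.32 − 0.16) / 0.32
     = 0.16 / 0.32 = 0.5 → 0.500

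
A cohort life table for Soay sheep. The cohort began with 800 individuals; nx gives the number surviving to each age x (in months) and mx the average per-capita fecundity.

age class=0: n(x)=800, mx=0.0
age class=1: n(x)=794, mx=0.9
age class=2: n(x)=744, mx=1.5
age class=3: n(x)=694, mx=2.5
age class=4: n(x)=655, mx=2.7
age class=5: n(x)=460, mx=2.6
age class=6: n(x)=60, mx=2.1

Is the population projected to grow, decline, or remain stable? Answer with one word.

lx = nx/n0 = nx/800: 1, 0.9925, 0.93, 0.8675, 0.81875, 0.575, 0.075
R0 = Σ lx·mx = 0 + 0.89325 + 1.395 + 2.16875 + 2.210625 + 1.495 + 0.1575 = 8.320125
R0 > 1, so the population is growing.

growing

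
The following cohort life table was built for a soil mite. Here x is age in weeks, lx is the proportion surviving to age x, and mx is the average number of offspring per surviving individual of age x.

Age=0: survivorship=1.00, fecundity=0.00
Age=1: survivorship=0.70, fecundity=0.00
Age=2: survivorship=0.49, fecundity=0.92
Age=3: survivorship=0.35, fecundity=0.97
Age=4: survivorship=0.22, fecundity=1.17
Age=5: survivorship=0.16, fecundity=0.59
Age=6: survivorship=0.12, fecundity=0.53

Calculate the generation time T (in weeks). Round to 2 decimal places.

lx·mx: 0, 0, 0.4508, 0.3395, 0.2574, 0.0944, 0.0636 → R0 = 1.2057
x·lx·mx: 0, 0, 0.9016, 1.0185, 1.0296, 0.472, 0.3816 → Σ = 3.8033
T = 3.8033 / 1.2057 = 3.154433… → 3.15

3.15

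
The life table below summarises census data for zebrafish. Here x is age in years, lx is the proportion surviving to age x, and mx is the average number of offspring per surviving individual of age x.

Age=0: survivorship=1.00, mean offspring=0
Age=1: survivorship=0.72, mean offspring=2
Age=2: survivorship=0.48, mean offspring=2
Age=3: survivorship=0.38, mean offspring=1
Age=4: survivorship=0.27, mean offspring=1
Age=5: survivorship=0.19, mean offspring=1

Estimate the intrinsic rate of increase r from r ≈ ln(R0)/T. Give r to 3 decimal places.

0.583

R0 = Σ lx·mx = 0 + 1.44 + 0.96 + 0.38 + 0.27 + 0.19 = 3.24
Σ x·lx·mx = 6.53; T = 6.53/3.24 = 2.01543…
r ≈ ln(R0)/T = ln(3.24)/2.01543… = 0.58329… → 0.583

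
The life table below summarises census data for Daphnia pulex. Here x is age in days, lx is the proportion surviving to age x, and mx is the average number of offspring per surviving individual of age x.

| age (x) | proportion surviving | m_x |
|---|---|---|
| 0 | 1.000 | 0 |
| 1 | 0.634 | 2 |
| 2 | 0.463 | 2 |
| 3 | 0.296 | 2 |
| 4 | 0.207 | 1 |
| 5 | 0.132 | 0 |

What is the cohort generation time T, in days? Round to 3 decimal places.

1.912

lx·mx: 0, 1.268, 0.926, 0.592, 0.207, 0 → R0 = 2.993
x·lx·mx: 0, 1.268, 1.852, 1.776, 0.828, 0 → Σ = 5.724
T = 5.724 / 2.993 = 1.912462… → 1.912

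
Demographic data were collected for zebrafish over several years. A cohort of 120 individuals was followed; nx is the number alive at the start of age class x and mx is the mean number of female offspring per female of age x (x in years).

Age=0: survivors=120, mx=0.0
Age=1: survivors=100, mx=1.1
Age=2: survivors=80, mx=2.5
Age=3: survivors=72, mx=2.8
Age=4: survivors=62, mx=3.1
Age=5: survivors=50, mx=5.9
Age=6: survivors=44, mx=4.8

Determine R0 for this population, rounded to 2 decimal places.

10.08

lx = nx/n0 = nx/120: 1, 0.83333…, 0.66667…, 0.6, 0.51667…, 0.41667…, 0.36667…
lx·mx by age: 0, 0.916667…, 1.666667…, 1.68, 1.601667…, 2.458333…, 1.76…
R0 = Σ lx·mx = 10.083333… → 10.08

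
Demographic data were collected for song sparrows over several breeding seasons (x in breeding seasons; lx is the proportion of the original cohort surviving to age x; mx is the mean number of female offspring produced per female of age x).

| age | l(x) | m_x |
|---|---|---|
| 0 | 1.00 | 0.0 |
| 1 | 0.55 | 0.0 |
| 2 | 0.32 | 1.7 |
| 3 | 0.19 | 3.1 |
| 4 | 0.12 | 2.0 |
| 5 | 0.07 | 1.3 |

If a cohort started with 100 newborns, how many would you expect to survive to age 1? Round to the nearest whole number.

55

Expected survivors = N0 · l_1 = 100 × 0.55 = 55 → 55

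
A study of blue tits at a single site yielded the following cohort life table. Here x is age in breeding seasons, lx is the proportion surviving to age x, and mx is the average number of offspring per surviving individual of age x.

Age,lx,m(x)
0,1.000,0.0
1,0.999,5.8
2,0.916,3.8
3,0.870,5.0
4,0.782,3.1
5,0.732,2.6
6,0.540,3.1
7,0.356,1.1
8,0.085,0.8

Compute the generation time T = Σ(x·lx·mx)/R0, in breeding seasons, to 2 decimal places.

2.90

lx·mx: 0, 5.7942, 3.4808, 4.35, 2.4242, 1.9032, 1.674, 0.3916, 0.068 → R0 = 20.086
x·lx·mx: 0, 5.7942, 6.9616, 13.05, 9.6968, 9.516, 10.044, 2.7412, 0.544 → Σ = 58.3478
T = 58.3478 / 20.086 = 2.904899… → 2.90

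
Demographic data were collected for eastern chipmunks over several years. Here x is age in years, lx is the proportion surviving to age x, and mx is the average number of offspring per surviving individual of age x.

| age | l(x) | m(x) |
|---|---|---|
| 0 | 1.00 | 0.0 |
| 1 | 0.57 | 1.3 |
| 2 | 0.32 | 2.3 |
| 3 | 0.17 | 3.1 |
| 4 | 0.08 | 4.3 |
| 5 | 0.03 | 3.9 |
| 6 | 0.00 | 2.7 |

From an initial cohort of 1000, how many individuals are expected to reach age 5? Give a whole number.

30

Expected survivors = N0 · l_5 = 1000 × 0.03 = 30 → 30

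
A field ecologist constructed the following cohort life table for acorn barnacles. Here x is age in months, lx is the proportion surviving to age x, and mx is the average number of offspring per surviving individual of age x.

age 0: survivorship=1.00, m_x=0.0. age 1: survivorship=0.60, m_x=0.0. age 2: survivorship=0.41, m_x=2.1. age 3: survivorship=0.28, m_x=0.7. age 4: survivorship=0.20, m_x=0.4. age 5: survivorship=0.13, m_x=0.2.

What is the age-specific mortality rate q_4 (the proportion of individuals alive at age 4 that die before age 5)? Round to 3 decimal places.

q_4 = (l_4 − l_5) / l_4 = (0.2 − 0.13) / 0.2
     = 0.07 / 0.2 = 0.35 → 0.350

0.350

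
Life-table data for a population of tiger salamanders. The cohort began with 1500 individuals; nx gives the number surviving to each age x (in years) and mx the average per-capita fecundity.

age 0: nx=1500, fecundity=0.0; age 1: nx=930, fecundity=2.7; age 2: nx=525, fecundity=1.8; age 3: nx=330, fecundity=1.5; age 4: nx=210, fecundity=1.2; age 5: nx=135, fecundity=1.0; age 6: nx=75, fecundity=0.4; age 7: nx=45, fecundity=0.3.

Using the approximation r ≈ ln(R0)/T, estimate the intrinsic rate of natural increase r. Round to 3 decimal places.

lx = nx/n0 = nx/1500: 1, 0.62, 0.35, 0.22, 0.14, 0.09, 0.05, 0.03
R0 = Σ lx·mx = 0 + 1.674 + 0.63 + 0.33 + 0.168 + 0.09 + 0.02 + 0.009 = 2.921
Σ x·lx·mx = 5.229; T = 5.229/2.921 = 1.79014…
r ≈ ln(R0)/T = ln(2.921)/1.79014… = 0.59879… → 0.599

0.599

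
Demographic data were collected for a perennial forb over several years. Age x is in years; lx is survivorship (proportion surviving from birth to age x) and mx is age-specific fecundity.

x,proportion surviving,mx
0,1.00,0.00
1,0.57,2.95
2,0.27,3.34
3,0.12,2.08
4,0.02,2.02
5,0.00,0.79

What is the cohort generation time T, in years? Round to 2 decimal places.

1.53

lx·mx: 0, 1.6815, 0.9018, 0.2496, 0.0404, 0 → R0 = 2.8733
x·lx·mx: 0, 1.6815, 1.8036, 0.7488, 0.1616, 0 → Σ = 4.3955
T = 4.3955 / 2.8733 = 1.529774… → 1.53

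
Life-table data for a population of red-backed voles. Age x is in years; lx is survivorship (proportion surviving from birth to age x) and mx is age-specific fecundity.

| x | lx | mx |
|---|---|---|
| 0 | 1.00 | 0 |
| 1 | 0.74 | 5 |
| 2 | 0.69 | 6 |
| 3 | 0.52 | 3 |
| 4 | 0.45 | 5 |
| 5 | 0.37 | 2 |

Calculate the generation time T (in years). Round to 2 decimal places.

lx·mx: 0, 3.7, 4.14, 1.56, 2.25, 0.74 → R0 = 12.39
x·lx·mx: 0, 3.7, 8.28, 4.68, 9, 3.7 → Σ = 29.36
T = 29.36 / 12.39 = 2.369653… → 2.37

2.37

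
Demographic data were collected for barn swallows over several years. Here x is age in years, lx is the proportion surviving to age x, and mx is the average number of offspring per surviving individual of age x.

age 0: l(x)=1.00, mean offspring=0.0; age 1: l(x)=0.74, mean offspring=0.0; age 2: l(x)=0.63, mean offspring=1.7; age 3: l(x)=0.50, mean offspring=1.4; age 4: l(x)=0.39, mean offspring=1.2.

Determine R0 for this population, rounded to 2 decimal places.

2.24

lx·mx by age: 0, 0, 1.071, 0.7, 0.468
R0 = Σ lx·mx = 2.239 → 2.24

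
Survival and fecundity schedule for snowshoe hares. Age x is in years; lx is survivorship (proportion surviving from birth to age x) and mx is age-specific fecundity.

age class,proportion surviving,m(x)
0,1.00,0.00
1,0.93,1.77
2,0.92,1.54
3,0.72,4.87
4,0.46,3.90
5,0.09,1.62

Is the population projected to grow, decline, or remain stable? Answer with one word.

R0 = Σ lx·mx = 0 + 1.6461 + 1.4168 + 3.5064 + 1.794 + 0.1458 = 8.5091
R0 > 1, so the population is growing.

growing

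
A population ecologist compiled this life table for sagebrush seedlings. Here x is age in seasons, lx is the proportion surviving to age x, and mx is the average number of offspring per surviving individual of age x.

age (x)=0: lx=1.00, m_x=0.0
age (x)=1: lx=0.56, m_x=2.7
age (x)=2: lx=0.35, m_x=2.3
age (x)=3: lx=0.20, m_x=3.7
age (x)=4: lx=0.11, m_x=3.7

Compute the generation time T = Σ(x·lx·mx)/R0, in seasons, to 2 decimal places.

2.01

lx·mx: 0, 1.512, 0.805, 0.74, 0.407 → R0 = 3.464
x·lx·mx: 0, 1.512, 1.61, 2.22, 1.628 → Σ = 6.97
T = 6.97 / 3.464 = 2.012125… → 2.01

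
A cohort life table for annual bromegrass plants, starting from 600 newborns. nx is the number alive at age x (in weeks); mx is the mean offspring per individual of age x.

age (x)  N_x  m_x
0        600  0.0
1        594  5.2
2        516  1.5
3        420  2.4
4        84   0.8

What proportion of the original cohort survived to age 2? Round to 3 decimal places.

l_2 = n_2/n_0 = 516/600 = 0.86 → 0.860

0.860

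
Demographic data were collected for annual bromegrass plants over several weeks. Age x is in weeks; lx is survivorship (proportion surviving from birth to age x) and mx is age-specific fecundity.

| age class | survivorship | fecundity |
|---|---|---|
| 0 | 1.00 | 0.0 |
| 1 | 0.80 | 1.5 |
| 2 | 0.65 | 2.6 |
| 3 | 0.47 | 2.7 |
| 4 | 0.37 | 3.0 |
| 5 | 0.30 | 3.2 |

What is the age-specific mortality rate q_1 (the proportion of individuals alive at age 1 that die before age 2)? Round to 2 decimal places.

0.19

q_1 = (l_1 − l_2) / l_1 = (0.8 − 0.65) / 0.8
     = 0.15 / 0.8 = 0.1875 → 0.19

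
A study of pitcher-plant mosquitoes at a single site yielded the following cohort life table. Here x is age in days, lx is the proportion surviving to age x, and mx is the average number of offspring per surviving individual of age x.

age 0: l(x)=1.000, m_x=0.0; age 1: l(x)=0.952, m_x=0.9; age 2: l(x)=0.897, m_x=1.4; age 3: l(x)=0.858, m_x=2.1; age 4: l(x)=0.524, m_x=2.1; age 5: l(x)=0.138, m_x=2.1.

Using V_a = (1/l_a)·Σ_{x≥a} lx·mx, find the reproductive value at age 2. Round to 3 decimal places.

4.959

lx·mx for x ≥ 2: 1.2558, 1.8018, 1.1004, 0.2898 → sum = 4.4478
V_2 = 4.4478 / l_2 = 4.4478 / 0.897 = 4.958528… → 4.959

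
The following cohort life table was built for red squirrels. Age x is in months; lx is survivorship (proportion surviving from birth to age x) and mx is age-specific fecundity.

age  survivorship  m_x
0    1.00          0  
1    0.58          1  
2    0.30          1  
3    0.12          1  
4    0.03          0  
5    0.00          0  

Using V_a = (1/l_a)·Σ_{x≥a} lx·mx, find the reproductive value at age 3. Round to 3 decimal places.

1.000

lx·mx for x ≥ 3: 0.12, 0, 0 → sum = 0.12
V_3 = 0.12 / l_3 = 0.12 / 0.12 = 1 → 1.000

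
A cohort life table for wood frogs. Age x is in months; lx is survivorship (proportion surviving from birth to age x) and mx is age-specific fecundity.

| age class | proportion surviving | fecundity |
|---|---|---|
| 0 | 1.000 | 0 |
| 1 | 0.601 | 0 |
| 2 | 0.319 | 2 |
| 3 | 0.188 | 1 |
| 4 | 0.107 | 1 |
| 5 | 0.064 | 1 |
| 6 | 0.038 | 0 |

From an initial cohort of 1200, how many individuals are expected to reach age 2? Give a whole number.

Expected survivors = N0 · l_2 = 1200 × 0.319 = 382.8 → 383

383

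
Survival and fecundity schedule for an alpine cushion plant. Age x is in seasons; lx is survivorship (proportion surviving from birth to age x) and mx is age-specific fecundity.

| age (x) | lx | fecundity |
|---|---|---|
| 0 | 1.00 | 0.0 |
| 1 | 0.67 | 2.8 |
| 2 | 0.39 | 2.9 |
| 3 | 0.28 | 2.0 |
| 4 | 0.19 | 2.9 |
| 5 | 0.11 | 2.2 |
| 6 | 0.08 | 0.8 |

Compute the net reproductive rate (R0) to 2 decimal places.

4.42

lx·mx by age: 0, 1.876, 1.131, 0.56, 0.551, 0.242, 0.064
R0 = Σ lx·mx = 4.424 → 4.42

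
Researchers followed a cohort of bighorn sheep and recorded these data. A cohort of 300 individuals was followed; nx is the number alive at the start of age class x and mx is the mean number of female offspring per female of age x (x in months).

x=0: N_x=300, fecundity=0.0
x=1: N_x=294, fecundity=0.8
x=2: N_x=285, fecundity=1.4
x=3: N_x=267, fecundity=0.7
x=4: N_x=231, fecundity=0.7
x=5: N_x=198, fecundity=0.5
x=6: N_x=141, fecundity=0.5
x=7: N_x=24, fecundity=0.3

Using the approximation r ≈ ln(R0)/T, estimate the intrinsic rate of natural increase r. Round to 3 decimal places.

0.488

lx = nx/n0 = nx/300: 1, 0.98, 0.95, 0.89, 0.77, 0.66, 0.47, 0.08
R0 = Σ lx·mx = 0 + 0.784 + 1.33 + 0.623 + 0.539 + 0.33 + 0.235 + 0.024 = 3.865
Σ x·lx·mx = 10.697; T = 10.697/3.865 = 2.76766…
r ≈ ln(R0)/T = ln(3.865)/2.76766… = 0.48849… → 0.488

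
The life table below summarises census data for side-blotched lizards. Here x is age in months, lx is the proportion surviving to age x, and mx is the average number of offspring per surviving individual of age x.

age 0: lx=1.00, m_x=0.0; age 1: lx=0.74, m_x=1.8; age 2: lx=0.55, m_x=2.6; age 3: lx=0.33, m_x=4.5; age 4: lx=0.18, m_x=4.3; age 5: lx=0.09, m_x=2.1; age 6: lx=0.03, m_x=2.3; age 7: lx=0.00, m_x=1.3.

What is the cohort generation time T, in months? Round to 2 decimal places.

2.48

lx·mx: 0, 1.332, 1.43, 1.485, 0.774, 0.189, 0.069, 0 → R0 = 5.279
x·lx·mx: 0, 1.332, 2.86, 4.455, 3.096, 0.945, 0.414, 0 → Σ = 13.102
T = 13.102 / 5.279 = 2.481909… → 2.48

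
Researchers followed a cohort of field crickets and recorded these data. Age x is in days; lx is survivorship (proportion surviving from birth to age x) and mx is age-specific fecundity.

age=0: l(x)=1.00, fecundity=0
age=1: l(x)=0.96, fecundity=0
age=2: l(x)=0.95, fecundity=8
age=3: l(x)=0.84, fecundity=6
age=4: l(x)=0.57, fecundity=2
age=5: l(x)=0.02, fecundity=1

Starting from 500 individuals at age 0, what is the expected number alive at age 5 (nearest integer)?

10

Expected survivors = N0 · l_5 = 500 × 0.02 = 10 → 10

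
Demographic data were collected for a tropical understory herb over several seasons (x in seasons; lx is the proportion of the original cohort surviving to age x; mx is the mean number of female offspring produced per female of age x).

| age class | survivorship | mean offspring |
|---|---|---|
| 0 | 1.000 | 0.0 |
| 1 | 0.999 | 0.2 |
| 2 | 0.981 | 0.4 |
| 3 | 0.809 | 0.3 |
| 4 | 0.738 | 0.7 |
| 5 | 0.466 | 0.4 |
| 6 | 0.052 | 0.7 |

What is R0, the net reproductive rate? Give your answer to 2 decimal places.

1.57

lx·mx by age: 0, 0.1998, 0.3924, 0.2427, 0.5166, 0.1864, 0.0364
R0 = Σ lx·mx = 1.5743 → 1.57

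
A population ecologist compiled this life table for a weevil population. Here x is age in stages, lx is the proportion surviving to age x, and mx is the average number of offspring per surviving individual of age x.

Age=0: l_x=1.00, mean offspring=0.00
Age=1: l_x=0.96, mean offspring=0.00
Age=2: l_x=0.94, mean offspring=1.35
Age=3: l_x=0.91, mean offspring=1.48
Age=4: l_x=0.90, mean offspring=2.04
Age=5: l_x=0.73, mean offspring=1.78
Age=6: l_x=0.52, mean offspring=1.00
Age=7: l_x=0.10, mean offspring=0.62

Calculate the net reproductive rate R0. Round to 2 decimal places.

lx·mx by age: 0, 0, 1.269, 1.3468, 1.836, 1.2994, 0.52, 0.062
R0 = Σ lx·mx = 6.3332 → 6.33

6.33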